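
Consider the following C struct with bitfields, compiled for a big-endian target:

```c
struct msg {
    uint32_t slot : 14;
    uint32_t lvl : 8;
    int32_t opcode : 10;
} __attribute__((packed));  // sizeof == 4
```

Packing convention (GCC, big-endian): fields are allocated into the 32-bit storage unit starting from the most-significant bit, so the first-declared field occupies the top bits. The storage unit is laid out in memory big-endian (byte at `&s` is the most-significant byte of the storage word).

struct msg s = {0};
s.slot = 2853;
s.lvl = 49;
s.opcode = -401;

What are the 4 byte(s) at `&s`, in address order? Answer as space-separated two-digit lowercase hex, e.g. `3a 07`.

[18+:14] slot=2853 & 0x3fff = 0xb25; word=0x2c940000
[10+:8] lvl=49 & 0xff = 0x31; word=0x2c94c400
[0+:10] opcode=-401 & 0x3ff = 0x26f; word=0x2c94c66f
word = 0x2c94c66f → big-endian bytes:
  [0]=0x2c  [1]=0x94  [2]=0xc6  [3]=0x6f

2c 94 c6 6f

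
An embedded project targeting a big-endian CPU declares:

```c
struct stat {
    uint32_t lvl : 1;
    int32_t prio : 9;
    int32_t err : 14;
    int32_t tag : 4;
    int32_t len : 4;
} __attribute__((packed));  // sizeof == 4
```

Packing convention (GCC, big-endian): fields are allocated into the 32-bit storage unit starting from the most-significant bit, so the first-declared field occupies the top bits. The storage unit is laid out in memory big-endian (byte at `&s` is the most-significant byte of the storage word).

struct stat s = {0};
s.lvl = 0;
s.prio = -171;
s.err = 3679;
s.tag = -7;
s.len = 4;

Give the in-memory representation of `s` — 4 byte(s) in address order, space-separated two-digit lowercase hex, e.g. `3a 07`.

lvl:1 = 0 → 0x0 << 31 → word 0x00000000
prio:9 = -171 → 0x155 << 22 → word 0x55400000
err:14 = 3679 → 0xe5f << 8 → word 0x554e5f00
tag:4 = -7 → 0x9 << 4 → word 0x554e5f90
len:4 = 4 → 0x4 << 0 → word 0x554e5f94
word = 0x554e5f94 → big-endian bytes:
  [0]=0x55  [1]=0x4e  [2]=0x5f  [3]=0x94

55 4e 5f 94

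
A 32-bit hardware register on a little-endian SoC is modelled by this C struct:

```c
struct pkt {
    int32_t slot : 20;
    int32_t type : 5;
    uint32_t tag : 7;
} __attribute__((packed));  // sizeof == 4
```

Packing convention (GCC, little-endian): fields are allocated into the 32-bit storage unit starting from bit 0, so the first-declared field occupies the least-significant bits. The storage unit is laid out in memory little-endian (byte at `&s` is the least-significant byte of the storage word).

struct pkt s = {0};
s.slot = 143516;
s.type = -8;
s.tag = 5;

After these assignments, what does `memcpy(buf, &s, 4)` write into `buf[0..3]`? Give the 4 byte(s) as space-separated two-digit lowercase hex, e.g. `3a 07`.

slot:20 = 143516 → 0x2309c << 0 → word 0x0002309c
type:5 = -8 → 0x18 << 20 → word 0x0182309c
tag:7 = 5 → 0x5 << 25 → word 0x0b82309c
word = 0x0b82309c → little-endian bytes:
  [0]=0x9c  [1]=0x30  [2]=0x82  [3]=0x0b

9c 30 82 0b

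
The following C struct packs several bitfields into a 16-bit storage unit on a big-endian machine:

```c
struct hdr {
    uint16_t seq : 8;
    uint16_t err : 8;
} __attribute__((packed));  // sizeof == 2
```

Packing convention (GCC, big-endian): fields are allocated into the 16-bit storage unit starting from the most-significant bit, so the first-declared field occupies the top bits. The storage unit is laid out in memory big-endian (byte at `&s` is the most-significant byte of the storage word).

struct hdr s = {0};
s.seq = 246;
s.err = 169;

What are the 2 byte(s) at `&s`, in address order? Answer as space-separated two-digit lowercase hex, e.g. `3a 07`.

seq (8b) val=246 bits=0xf6 at bit 8: 0xf600
err (8b) val=169 bits=0xa9 at bit 0: 0xf6a9
word = 0xf6a9 → big-endian bytes:
  [0]=0xf6  [1]=0xa9

f6 a9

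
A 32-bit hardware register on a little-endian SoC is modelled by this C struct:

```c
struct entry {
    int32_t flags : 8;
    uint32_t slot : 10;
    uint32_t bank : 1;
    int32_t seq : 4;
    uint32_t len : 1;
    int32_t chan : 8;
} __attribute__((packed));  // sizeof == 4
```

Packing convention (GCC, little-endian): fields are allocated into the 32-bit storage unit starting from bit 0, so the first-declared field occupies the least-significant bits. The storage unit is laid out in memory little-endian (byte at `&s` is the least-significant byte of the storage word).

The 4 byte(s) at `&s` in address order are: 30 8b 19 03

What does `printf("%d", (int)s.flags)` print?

48

[0]=0x30 [1]=0x8b [2]=0x19 [3]=0x03 (little-endian) → word 0x03198b30
flags [0+:8] = (word>>0) & 0xff = 48  ←
slot [8+:10] = (word>>8) & 0x3ff = 395
bank [18+:1] = (word>>18) & 0x1 = 0
seq [19+:4] = (word>>19) & 0xf = 3
len [23+:1] = (word>>23) & 0x1 = 0
chan [24+:8] = (word>>24) & 0xff = 3
flags signed 8b, MSB=0: value = 48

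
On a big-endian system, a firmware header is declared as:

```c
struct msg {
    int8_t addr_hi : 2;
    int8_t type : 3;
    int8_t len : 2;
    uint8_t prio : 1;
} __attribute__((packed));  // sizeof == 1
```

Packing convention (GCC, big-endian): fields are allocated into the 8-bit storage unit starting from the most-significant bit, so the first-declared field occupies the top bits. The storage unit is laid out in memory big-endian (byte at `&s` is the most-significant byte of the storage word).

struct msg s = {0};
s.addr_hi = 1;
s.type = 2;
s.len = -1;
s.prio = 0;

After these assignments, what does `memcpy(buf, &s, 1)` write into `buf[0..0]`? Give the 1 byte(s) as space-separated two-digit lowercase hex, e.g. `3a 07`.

56

addr_hi (2b) val=1 bits=0x1 at bit 6: 0x40
type (3b) val=2 bits=0x2 at bit 3: 0x50
len (2b) val=-1 bits=0x3 at bit 1: 0x56
prio (1b) val=0 bits=0x0 at bit 0: 0x56
word = 0x56 → big-endian bytes:
  [0]=0x56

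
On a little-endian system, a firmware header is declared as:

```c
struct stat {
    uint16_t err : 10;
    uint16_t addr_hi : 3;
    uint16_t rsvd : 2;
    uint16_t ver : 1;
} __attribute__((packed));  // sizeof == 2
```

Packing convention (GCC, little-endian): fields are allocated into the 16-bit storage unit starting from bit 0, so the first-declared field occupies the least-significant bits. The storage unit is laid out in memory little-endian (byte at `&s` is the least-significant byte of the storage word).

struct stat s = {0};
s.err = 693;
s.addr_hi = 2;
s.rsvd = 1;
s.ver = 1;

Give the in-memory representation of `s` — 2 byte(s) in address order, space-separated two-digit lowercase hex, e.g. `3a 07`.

[0+:10] err=693 & 0x3ff = 0x2b5; word=0x02b5
[10+:3] addr_hi=2 & 0x7 = 0x2; word=0x0ab5
[13+:2] rsvd=1 & 0x3 = 0x1; word=0x2ab5
[15+:1] ver=1 & 0x1 = 0x1; word=0xaab5
word = 0xaab5 → little-endian bytes:
  [0]=0xb5  [1]=0xaa

b5 aa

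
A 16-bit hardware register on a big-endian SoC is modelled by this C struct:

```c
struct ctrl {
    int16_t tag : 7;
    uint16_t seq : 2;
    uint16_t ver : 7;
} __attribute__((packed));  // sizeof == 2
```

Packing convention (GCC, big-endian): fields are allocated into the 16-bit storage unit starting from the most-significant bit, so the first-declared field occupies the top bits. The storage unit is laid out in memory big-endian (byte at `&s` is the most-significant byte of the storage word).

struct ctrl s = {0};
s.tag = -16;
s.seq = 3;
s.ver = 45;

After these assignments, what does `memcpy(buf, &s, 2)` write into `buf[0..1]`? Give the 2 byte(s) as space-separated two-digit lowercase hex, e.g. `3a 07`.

e1 ad

[9+:7] tag=-16 & 0x7f = 0x70; word=0xe000
[7+:2] seq=3 & 0x3 = 0x3; word=0xe180
[0+:7] ver=45 & 0x7f = 0x2d; word=0xe1ad
word = 0xe1ad → big-endian bytes:
  [0]=0xe1  [1]=0xad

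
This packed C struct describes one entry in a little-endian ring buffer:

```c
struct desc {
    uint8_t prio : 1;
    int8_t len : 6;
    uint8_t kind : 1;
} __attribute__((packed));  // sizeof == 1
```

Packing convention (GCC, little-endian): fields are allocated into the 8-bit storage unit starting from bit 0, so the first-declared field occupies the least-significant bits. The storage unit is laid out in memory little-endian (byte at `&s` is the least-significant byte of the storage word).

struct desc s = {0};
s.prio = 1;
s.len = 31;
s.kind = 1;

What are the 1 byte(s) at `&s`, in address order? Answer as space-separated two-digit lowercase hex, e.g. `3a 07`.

prio (1b) val=1 bits=0x1 at bit 0: 0x01
len (6b) val=31 bits=0x1f at bit 1: 0x3f
kind (1b) val=1 bits=0x1 at bit 7: 0xbf
word = 0xbf → little-endian bytes:
  [0]=0xbf

bf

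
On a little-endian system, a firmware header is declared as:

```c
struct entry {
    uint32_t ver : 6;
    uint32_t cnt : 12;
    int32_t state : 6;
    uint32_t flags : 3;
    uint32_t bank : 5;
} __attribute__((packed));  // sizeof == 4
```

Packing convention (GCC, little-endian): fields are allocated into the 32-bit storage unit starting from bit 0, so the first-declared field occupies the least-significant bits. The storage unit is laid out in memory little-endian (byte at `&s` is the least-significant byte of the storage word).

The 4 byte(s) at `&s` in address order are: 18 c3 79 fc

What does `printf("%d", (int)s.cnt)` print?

1804

[0]=0x18 [1]=0xc3 [2]=0x79 [3]=0xfc (little-endian) → word 0xfc79c318
ver [0+:6] = (word>>0) & 0x3f = 24
cnt [6+:12] = (word>>6) & 0xfff = 1804  ←
state [18+:6] = (word>>18) & 0x3f = 30
flags [24+:3] = (word>>24) & 0x7 = 4
bank [27+:5] = (word>>27) & 0x1f = 31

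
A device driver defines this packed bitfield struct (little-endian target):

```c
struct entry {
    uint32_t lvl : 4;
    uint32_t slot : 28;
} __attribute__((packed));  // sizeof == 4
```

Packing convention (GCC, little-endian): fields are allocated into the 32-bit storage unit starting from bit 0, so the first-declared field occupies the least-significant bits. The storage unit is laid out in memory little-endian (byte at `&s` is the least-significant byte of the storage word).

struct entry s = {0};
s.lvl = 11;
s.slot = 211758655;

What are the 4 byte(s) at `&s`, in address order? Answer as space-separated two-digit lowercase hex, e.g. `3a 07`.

[0+:4] lvl=11 & 0xf = 0xb; word=0x0000000b
[4+:28] slot=211758655 & 0xfffffff = 0xc9f2e3f; word=0xc9f2e3fb
word = 0xc9f2e3fb → little-endian bytes:
  [0]=0xfb  [1]=0xe3  [2]=0xf2  [3]=0xc9

fb e3 f2 c9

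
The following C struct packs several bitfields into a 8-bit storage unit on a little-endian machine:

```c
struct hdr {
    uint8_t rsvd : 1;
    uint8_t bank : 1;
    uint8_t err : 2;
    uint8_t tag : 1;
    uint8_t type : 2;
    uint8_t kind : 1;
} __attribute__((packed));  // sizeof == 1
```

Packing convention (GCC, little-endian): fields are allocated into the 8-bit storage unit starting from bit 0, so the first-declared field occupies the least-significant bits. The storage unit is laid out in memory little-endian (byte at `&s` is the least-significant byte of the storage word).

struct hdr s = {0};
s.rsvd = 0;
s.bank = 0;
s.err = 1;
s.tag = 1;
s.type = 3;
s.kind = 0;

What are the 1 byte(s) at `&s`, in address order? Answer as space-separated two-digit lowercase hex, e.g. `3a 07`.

74

rsvd (1b) val=0 bits=0x0 at bit 0: 0x00
bank (1b) val=0 bits=0x0 at bit 1: 0x00
err (2b) val=1 bits=0x1 at bit 2: 0x04
tag (1b) val=1 bits=0x1 at bit 4: 0x14
type (2b) val=3 bits=0x3 at bit 5: 0x74
kind (1b) val=0 bits=0x0 at bit 7: 0x74
word = 0x74 → little-endian bytes:
  [0]=0x74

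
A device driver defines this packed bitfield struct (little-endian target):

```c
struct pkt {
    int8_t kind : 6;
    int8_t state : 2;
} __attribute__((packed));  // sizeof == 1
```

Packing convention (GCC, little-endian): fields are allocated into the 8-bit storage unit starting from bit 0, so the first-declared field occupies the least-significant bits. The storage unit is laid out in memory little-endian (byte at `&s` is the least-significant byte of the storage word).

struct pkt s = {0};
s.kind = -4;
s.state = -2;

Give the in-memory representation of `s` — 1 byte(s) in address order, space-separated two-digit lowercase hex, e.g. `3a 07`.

kind (6b) val=-4 bits=0x3c at bit 0: 0x3c
state (2b) val=-2 bits=0x2 at bit 6: 0xbc
word = 0xbc → little-endian bytes:
  [0]=0xbc

bc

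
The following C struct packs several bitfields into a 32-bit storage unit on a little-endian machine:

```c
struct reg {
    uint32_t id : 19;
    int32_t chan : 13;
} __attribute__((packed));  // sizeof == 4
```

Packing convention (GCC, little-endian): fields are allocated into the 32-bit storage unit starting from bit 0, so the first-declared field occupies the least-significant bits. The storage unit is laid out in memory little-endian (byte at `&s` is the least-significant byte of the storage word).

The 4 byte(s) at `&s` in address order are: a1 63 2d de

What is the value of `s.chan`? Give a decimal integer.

-1083

[0]=0xa1 [1]=0x63 [2]=0x2d [3]=0xde (little-endian) → word 0xde2d63a1
id:19 @ bit 0 → (0xde2d63a1>>0)&0x7ffff = 0x563a1
chan:13 @ bit 19 → (0xde2d63a1>>19)&0x1fff = 0x1bc5  ←
chan signed 13b, MSB=1: 7109 - 8192 = -1083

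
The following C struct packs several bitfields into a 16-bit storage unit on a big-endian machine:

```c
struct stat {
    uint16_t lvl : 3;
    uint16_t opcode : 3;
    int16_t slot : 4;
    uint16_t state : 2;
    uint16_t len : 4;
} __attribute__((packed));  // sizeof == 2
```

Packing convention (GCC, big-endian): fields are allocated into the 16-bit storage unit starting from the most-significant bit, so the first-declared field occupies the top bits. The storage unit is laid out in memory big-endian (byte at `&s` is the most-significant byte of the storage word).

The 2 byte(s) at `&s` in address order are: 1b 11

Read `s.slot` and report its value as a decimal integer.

[0]=0x1b [1]=0x11 (big-endian) → word 0x1b11
lvl:3 @ bit 13 → (0x1b11>>13)&0x7 = 0x0
opcode:3 @ bit 10 → (0x1b11>>10)&0x7 = 0x6
slot:4 @ bit 6 → (0x1b11>>6)&0xf = 0xc  ←
state:2 @ bit 4 → (0x1b11>>4)&0x3 = 0x1
len:4 @ bit 0 → (0x1b11>>0)&0xf = 0x1
slot signed 4b, MSB=1: 12 - 16 = -4

-4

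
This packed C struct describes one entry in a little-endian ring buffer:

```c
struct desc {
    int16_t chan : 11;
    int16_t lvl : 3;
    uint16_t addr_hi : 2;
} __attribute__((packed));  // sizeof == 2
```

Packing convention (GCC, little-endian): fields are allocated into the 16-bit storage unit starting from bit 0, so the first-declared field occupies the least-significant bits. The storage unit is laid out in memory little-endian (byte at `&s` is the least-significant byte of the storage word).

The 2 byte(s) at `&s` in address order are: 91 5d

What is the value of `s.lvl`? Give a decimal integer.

[0]=0x91 [1]=0x5d (little-endian) → word 0x5d91
chan [0+:11] = (word>>0) & 0x7ff = 1425
lvl [11+:3] = (word>>11) & 0x7 = 3  ←
addr_hi [14+:2] = (word>>14) & 0x3 = 1
lvl signed 3b, MSB=0: value = 3

3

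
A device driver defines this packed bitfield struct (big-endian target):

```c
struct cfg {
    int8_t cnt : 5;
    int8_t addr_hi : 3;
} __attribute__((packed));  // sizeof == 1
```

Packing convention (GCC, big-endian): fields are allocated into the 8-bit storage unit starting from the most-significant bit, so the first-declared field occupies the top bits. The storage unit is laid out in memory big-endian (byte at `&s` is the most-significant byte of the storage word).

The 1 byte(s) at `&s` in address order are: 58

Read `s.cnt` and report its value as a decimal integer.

[0]=0x58 (big-endian) → word 0x58
cnt:5 @ bit 3 → (0x58>>3)&0x1f = 0xb  ←
addr_hi:3 @ bit 0 → (0x58>>0)&0x7 = 0x0
cnt signed 5b, MSB=0: value = 11

11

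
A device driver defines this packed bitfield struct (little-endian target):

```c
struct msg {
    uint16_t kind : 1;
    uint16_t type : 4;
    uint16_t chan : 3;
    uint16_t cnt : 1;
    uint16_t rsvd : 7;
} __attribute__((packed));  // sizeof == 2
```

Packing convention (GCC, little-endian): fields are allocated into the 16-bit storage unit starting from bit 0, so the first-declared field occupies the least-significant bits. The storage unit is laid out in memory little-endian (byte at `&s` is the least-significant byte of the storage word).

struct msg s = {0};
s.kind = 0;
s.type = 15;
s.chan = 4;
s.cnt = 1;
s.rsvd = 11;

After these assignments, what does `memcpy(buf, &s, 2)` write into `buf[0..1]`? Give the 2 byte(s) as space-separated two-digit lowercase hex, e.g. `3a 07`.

9e 17

[0+:1] kind=0 & 0x1 = 0x0; word=0x0000
[1+:4] type=15 & 0xf = 0xf; word=0x001e
[5+:3] chan=4 & 0x7 = 0x4; word=0x009e
[8+:1] cnt=1 & 0x1 = 0x1; word=0x019e
[9+:7] rsvd=11 & 0x7f = 0xb; word=0x179e
word = 0x179e → little-endian bytes:
  [0]=0x9e  [1]=0x17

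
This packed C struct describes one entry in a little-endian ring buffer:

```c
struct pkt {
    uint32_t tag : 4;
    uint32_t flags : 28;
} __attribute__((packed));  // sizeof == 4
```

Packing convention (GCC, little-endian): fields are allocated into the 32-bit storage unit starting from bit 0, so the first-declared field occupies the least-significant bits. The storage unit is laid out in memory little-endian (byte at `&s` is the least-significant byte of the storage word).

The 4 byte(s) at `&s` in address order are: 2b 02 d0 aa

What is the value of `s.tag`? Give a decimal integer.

[0]=0x2b [1]=0x02 [2]=0xd0 [3]=0xaa (little-endian) → word 0xaad0022b
tag [0+:4] = (word>>0) & 0xf = 11  ←
flags [4+:28] = (word>>4) & 0xfffffff = 179109922

11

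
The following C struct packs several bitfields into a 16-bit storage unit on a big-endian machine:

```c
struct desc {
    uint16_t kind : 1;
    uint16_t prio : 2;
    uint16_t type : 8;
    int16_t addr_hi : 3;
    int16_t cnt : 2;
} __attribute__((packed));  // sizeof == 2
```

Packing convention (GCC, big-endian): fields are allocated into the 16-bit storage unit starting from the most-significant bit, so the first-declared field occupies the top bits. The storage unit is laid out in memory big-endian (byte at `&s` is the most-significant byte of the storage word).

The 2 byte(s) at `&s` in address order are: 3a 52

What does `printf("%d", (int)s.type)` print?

[0]=0x3a [1]=0x52 (big-endian) → word 0x3a52
kind:1 @ bit 15 → (0x3a52>>15)&0x1 = 0x0
prio:2 @ bit 13 → (0x3a52>>13)&0x3 = 0x1
type:8 @ bit 5 → (0x3a52>>5)&0xff = 0xd2  ←
addr_hi:3 @ bit 2 → (0x3a52>>2)&0x7 = 0x4
cnt:2 @ bit 0 → (0x3a52>>0)&0x3 = 0x2

210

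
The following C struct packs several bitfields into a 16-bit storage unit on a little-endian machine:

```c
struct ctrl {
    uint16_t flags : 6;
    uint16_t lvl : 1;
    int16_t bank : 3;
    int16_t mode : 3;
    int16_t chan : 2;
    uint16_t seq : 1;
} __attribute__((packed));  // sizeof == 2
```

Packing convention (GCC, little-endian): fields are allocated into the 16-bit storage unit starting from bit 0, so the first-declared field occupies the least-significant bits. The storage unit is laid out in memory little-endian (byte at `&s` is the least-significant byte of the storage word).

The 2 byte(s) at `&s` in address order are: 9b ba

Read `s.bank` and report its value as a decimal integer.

-3

[0]=0x9b [1]=0xba (little-endian) → word 0xba9b
flags:6 @ bit 0 → (0xba9b>>0)&0x3f = 0x1b
lvl:1 @ bit 6 → (0xba9b>>6)&0x1 = 0x0
bank:3 @ bit 7 → (0xba9b>>7)&0x7 = 0x5  ←
mode:3 @ bit 10 → (0xba9b>>10)&0x7 = 0x6
chan:2 @ bit 13 → (0xba9b>>13)&0x3 = 0x1
seq:1 @ bit 15 → (0xba9b>>15)&0x1 = 0x1
bank signed 3b, MSB=1: 5 - 8 = -3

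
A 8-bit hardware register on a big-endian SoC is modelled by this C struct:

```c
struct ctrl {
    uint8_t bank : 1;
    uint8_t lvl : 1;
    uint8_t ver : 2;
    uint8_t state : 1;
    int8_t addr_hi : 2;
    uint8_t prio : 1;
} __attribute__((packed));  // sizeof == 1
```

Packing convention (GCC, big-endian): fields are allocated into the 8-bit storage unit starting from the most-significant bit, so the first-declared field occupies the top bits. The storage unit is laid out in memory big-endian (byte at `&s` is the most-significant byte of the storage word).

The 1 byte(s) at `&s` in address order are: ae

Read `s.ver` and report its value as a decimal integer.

[0]=0xae (big-endian) → word 0xae
bank [7+:1] = (word>>7) & 0x1 = 1
lvl [6+:1] = (word>>6) & 0x1 = 0
ver [4+:2] = (word>>4) & 0x3 = 2  ←
state [3+:1] = (word>>3) & 0x1 = 1
addr_hi [1+:2] = (word>>1) & 0x3 = 3
prio [0+:1] = (word>>0) & 0x1 = 0

2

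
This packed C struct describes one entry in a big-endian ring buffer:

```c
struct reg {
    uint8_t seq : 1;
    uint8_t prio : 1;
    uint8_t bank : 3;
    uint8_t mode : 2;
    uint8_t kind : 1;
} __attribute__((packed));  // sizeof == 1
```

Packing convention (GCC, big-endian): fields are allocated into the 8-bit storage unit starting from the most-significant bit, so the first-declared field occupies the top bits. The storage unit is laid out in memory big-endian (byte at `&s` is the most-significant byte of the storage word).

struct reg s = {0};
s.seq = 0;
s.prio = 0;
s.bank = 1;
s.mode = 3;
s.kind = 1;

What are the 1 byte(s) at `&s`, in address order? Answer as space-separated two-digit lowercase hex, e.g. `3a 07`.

0f

seq:1 = 0 → 0x0 << 7 → word 0x00
prio:1 = 0 → 0x0 << 6 → word 0x00
bank:3 = 1 → 0x1 << 3 → word 0x08
mode:2 = 3 → 0x3 << 1 → word 0x0e
kind:1 = 1 → 0x1 << 0 → word 0x0f
word = 0x0f → big-endian bytes:
  [0]=0x0f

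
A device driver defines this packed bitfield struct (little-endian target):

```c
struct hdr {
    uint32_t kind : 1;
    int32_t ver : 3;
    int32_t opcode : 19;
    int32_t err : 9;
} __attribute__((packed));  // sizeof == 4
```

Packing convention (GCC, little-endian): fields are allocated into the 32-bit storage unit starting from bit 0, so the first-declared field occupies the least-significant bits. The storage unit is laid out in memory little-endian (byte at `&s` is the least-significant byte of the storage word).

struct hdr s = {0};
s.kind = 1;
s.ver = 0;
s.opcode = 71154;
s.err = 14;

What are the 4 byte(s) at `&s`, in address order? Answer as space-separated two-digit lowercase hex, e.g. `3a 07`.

21 5f 11 07

[0+:1] kind=1 & 0x1 = 0x1; word=0x00000001
[1+:3] ver=0 & 0x7 = 0x0; word=0x00000001
[4+:19] opcode=71154 & 0x7ffff = 0x115f2; word=0x00115f21
[23+:9] err=14 & 0x1ff = 0xe; word=0x07115f21
word = 0x07115f21 → little-endian bytes:
  [0]=0x21  [1]=0x5f  [2]=0x11  [3]=0x07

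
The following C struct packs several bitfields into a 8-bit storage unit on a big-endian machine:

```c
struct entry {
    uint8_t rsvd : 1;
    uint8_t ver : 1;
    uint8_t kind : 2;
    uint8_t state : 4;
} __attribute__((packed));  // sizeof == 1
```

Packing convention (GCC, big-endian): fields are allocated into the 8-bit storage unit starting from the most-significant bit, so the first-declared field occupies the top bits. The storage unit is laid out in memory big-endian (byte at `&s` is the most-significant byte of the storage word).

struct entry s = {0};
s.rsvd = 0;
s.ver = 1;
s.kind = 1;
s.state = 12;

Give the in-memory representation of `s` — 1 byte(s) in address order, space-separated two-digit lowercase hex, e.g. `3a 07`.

rsvd:1 = 0 → 0x0 << 7 → word 0x00
ver:1 = 1 → 0x1 << 6 → word 0x40
kind:2 = 1 → 0x1 << 4 → word 0x50
state:4 = 12 → 0xc << 0 → word 0x5c
word = 0x5c → big-endian bytes:
  [0]=0x5c

5c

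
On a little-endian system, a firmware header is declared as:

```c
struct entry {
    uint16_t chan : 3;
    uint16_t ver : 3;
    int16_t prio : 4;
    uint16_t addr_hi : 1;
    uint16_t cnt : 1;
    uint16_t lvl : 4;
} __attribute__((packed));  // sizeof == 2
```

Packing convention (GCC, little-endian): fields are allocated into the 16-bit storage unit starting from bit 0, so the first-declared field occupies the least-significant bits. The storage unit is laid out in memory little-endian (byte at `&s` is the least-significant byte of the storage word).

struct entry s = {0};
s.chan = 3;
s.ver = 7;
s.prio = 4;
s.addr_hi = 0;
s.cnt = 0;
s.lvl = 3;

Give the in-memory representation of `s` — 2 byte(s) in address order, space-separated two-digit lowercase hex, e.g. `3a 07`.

[0+:3] chan=3 & 0x7 = 0x3; word=0x0003
[3+:3] ver=7 & 0x7 = 0x7; word=0x003b
[6+:4] prio=4 & 0xf = 0x4; word=0x013b
[10+:1] addr_hi=0 & 0x1 = 0x0; word=0x013b
[11+:1] cnt=0 & 0x1 = 0x0; word=0x013b
[12+:4] lvl=3 & 0xf = 0x3; word=0x313b
word = 0x313b → little-endian bytes:
  [0]=0x3b  [1]=0x31

3b 31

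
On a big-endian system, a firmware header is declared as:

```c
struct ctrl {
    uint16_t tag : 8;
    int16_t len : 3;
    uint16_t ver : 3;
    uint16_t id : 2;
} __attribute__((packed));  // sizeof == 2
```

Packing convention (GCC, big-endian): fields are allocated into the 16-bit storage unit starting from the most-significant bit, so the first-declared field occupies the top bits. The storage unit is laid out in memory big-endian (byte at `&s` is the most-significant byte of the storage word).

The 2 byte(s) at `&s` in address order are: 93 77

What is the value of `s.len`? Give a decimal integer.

[0]=0x93 [1]=0x77 (big-endian) → word 0x9377
tag:8 @ bit 8 → (0x9377>>8)&0xff = 0x93
len:3 @ bit 5 → (0x9377>>5)&0x7 = 0x3  ←
ver:3 @ bit 2 → (0x9377>>2)&0x7 = 0x5
id:2 @ bit 0 → (0x9377>>0)&0x3 = 0x3
len signed 3b, MSB=0: value = 3

3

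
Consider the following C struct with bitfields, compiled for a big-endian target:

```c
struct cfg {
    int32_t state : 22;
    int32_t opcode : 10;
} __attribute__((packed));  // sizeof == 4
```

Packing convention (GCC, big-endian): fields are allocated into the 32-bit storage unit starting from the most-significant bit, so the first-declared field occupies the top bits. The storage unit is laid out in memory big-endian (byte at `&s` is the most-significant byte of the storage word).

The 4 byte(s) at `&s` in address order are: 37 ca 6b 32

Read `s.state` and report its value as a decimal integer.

[0]=0x37 [1]=0xca [2]=0x6b [3]=0x32 (big-endian) → word 0x37ca6b32
state [10+:22] = (word>>10) & 0x3fffff = 914074  ←
opcode [0+:10] = (word>>0) & 0x3ff = 818
state signed 22b, MSB=0: value = 914074

914074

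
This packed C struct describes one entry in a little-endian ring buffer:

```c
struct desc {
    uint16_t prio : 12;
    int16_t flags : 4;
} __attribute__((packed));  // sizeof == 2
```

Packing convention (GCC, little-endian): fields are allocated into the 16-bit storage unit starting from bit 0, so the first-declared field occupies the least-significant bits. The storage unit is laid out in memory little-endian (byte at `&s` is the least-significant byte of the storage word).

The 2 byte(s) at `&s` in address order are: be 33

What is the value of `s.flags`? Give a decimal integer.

3

[0]=0xbe [1]=0x33 (little-endian) → word 0x33be
prio [0+:12] = (word>>0) & 0xfff = 958
flags [12+:4] = (word>>12) & 0xf = 3  ←
flags signed 4b, MSB=0: value = 3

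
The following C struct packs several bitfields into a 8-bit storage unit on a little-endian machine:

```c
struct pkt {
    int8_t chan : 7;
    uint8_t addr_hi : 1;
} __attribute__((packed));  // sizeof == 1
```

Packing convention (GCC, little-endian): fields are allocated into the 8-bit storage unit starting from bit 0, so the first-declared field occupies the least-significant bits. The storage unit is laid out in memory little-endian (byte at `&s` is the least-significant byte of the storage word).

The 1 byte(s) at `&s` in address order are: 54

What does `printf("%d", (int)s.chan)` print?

-44

[0]=0x54 (little-endian) → word 0x54
chan:7 @ bit 0 → (0x54>>0)&0x7f = 0x54  ←
addr_hi:1 @ bit 7 → (0x54>>7)&0x1 = 0x0
chan signed 7b, MSB=1: 84 - 128 = -44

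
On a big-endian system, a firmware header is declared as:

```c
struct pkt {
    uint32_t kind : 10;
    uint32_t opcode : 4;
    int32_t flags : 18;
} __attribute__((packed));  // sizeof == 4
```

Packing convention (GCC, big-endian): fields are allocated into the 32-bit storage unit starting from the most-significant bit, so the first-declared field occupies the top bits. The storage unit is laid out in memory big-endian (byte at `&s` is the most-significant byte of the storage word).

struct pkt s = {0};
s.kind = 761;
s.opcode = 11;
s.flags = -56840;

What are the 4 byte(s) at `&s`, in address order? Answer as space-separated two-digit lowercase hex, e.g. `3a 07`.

be 6f 21 f8

kind (10b) val=761 bits=0x2f9 at bit 22: 0xbe400000
opcode (4b) val=11 bits=0xb at bit 18: 0xbe6c0000
flags (18b) val=-56840 bits=0x321f8 at bit 0: 0xbe6f21f8
word = 0xbe6f21f8 → big-endian bytes:
  [0]=0xbe  [1]=0x6f  [2]=0x21  [3]=0xf8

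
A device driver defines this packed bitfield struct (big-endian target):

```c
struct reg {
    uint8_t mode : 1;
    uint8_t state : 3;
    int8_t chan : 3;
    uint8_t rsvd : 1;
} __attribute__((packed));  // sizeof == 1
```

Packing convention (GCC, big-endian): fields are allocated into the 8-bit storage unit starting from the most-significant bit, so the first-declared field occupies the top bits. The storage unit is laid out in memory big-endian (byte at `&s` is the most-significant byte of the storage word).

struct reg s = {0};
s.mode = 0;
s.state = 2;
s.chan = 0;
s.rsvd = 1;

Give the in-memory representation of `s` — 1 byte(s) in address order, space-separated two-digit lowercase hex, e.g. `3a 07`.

mode (1b) val=0 bits=0x0 at bit 7: 0x00
state (3b) val=2 bits=0x2 at bit 4: 0x20
chan (3b) val=0 bits=0x0 at bit 1: 0x20
rsvd (1b) val=1 bits=0x1 at bit 0: 0x21
word = 0x21 → big-endian bytes:
  [0]=0x21

21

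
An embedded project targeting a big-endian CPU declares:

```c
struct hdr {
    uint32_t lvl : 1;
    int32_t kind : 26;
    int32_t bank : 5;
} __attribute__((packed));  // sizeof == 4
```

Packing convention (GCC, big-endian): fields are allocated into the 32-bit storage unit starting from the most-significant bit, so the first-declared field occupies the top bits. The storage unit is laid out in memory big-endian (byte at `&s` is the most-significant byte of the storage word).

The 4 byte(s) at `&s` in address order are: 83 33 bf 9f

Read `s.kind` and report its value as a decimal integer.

1678844

[0]=0x83 [1]=0x33 [2]=0xbf [3]=0x9f (big-endian) → word 0x8333bf9f
lvl:1 @ bit 31 → (0x8333bf9f>>31)&0x1 = 0x1
kind:26 @ bit 5 → (0x8333bf9f>>5)&0x3ffffff = 0x199dfc  ←
bank:5 @ bit 0 → (0x8333bf9f>>0)&0x1f = 0x1f
kind signed 26b, MSB=0: value = 1678844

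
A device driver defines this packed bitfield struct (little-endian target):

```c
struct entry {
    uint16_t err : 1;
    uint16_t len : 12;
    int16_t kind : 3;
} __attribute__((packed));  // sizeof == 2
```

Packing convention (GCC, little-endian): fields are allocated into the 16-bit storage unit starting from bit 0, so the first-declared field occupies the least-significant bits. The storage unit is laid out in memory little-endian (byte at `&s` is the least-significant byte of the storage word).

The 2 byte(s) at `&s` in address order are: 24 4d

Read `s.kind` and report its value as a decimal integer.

2

[0]=0x24 [1]=0x4d (little-endian) → word 0x4d24
err [0+:1] = (word>>0) & 0x1 = 0
len [1+:12] = (word>>1) & 0xfff = 1682
kind [13+:3] = (word>>13) & 0x7 = 2  ←
kind signed 3b, MSB=0: value = 2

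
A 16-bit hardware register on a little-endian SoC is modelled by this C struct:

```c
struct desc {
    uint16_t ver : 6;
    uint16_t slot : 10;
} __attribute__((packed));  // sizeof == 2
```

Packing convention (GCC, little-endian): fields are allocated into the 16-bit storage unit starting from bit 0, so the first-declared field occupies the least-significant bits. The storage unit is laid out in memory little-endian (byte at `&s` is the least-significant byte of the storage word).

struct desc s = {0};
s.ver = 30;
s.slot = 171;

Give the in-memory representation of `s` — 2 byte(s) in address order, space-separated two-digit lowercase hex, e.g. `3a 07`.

[0+:6] ver=30 & 0x3f = 0x1e; word=0x001e
[6+:10] slot=171 & 0x3ff = 0xab; word=0x2ade
word = 0x2ade → little-endian bytes:
  [0]=0xde  [1]=0x2a

de 2a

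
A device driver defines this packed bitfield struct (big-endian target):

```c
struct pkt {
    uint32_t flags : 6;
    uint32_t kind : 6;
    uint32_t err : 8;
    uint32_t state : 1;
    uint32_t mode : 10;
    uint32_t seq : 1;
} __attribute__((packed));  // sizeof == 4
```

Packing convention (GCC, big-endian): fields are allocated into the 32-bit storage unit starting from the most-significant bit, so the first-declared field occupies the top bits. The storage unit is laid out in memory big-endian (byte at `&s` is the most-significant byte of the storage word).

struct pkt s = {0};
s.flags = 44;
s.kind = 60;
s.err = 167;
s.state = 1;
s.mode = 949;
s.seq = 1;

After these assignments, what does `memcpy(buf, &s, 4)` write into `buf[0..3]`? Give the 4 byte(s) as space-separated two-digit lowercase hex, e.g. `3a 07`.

b3 ca 7f 6b

flags (6b) val=44 bits=0x2c at bit 26: 0xb0000000
kind (6b) val=60 bits=0x3c at bit 20: 0xb3c00000
err (8b) val=167 bits=0xa7 at bit 12: 0xb3ca7000
state (1b) val=1 bits=0x1 at bit 11: 0xb3ca7800
mode (10b) val=949 bits=0x3b5 at bit 1: 0xb3ca7f6a
seq (1b) val=1 bits=0x1 at bit 0: 0xb3ca7f6b
word = 0xb3ca7f6b → big-endian bytes:
  [0]=0xb3  [1]=0xca  [2]=0x7f  [3]=0x6b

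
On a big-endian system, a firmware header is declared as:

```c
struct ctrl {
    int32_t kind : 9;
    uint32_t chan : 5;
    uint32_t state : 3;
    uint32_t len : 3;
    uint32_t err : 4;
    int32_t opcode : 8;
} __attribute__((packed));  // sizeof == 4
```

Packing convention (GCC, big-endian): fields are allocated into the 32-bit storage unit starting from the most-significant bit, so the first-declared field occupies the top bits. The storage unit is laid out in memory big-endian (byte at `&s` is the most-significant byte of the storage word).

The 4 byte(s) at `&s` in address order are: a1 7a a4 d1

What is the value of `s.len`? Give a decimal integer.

2

[0]=0xa1 [1]=0x7a [2]=0xa4 [3]=0xd1 (big-endian) → word 0xa17aa4d1
kind:9 @ bit 23 → (0xa17aa4d1>>23)&0x1ff = 0x142
chan:5 @ bit 18 → (0xa17aa4d1>>18)&0x1f = 0x1e
state:3 @ bit 15 → (0xa17aa4d1>>15)&0x7 = 0x5
len:3 @ bit 12 → (0xa17aa4d1>>12)&0x7 = 0x2  ←
err:4 @ bit 8 → (0xa17aa4d1>>8)&0xf = 0x4
opcode:8 @ bit 0 → (0xa17aa4d1>>0)&0xff = 0xd1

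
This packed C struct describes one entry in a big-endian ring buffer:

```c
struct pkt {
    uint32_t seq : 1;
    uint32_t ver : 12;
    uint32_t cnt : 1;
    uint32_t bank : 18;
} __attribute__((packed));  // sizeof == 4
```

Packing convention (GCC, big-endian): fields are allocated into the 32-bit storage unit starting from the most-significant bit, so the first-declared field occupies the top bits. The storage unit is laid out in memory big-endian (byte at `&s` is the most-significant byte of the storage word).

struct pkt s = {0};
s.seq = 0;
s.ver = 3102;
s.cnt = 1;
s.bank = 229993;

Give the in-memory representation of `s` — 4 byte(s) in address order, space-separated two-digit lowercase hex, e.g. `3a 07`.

60 f7 82 69

seq (1b) val=0 bits=0x0 at bit 31: 0x00000000
ver (12b) val=3102 bits=0xc1e at bit 19: 0x60f00000
cnt (1b) val=1 bits=0x1 at bit 18: 0x60f40000
bank (18b) val=229993 bits=0x38269 at bit 0: 0x60f78269
word = 0x60f78269 → big-endian bytes:
  [0]=0x60  [1]=0xf7  [2]=0x82  [3]=0x69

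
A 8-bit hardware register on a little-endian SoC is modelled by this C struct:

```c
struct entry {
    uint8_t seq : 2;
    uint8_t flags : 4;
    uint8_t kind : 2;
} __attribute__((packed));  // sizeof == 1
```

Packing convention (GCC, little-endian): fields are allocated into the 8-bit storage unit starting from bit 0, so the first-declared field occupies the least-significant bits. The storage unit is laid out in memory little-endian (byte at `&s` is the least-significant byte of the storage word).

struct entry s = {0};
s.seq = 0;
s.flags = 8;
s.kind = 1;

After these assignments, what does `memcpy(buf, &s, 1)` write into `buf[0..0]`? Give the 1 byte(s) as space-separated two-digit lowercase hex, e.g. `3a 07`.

[0+:2] seq=0 & 0x3 = 0x0; word=0x00
[2+:4] flags=8 & 0xf = 0x8; word=0x20
[6+:2] kind=1 & 0x3 = 0x1; word=0x60
word = 0x60 → little-endian bytes:
  [0]=0x60

60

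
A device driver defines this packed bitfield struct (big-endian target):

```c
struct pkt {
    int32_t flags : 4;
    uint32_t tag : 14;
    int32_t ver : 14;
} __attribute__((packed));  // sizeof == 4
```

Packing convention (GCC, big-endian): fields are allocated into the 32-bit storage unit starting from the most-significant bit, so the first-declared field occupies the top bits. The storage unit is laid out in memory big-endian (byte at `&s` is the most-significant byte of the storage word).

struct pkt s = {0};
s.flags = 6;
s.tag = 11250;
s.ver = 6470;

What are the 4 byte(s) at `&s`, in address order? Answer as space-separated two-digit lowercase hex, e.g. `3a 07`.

6a fc 99 46

[28+:4] flags=6 & 0xf = 0x6; word=0x60000000
[14+:14] tag=11250 & 0x3fff = 0x2bf2; word=0x6afc8000
[0+:14] ver=6470 & 0x3fff = 0x1946; word=0x6afc9946
word = 0x6afc9946 → big-endian bytes:
  [0]=0x6a  [1]=0xfc  [2]=0x99  [3]=0x46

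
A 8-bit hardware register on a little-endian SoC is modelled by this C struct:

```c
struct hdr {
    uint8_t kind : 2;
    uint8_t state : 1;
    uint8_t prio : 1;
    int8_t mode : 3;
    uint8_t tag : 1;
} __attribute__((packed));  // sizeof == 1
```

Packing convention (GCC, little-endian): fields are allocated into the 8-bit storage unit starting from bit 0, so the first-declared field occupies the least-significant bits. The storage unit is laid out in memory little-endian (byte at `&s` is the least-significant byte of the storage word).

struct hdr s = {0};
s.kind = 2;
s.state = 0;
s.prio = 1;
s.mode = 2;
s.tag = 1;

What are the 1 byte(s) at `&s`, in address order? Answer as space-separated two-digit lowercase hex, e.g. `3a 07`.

aa

kind:2 = 2 → 0x2 << 0 → word 0x02
state:1 = 0 → 0x0 << 2 → word 0x02
prio:1 = 1 → 0x1 << 3 → word 0x0a
mode:3 = 2 → 0x2 << 4 → word 0x2a
tag:1 = 1 → 0x1 << 7 → word 0xaa
word = 0xaa → little-endian bytes:
  [0]=0xaa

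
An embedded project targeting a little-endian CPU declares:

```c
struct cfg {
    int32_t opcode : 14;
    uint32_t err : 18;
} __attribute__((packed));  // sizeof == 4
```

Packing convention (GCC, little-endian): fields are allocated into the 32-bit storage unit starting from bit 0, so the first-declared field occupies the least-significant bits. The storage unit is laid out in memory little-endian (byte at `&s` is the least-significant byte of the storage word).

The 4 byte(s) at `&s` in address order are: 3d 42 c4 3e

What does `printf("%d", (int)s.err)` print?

64273

[0]=0x3d [1]=0x42 [2]=0xc4 [3]=0x3e (little-endian) → word 0x3ec4423d
opcode [0+:14] = (word>>0) & 0x3fff = 573
err [14+:18] = (word>>14) & 0x3ffff = 64273  ←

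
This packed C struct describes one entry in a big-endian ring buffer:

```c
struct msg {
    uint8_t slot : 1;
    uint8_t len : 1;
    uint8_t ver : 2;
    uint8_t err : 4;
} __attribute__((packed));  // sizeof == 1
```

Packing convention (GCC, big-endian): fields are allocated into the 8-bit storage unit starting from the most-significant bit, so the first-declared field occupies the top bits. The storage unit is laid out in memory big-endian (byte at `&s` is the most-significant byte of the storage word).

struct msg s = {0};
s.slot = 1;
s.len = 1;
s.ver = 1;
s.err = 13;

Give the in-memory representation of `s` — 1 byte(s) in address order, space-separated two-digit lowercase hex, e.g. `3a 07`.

slot (1b) val=1 bits=0x1 at bit 7: 0x80
len (1b) val=1 bits=0x1 at bit 6: 0xc0
ver (2b) val=1 bits=0x1 at bit 4: 0xd0
err (4b) val=13 bits=0xd at bit 0: 0xdd
word = 0xdd → big-endian bytes:
  [0]=0xdd

dd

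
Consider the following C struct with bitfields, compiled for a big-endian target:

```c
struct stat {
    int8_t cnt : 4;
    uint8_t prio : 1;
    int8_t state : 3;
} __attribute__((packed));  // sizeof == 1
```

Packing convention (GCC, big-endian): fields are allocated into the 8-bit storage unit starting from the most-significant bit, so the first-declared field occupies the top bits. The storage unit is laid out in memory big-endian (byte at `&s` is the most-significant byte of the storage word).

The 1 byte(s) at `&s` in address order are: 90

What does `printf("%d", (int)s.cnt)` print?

-7

[0]=0x90 (big-endian) → word 0x90
cnt:4 @ bit 4 → (0x90>>4)&0xf = 0x9  ←
prio:1 @ bit 3 → (0x90>>3)&0x1 = 0x0
state:3 @ bit 0 → (0x90>>0)&0x7 = 0x0
cnt signed 4b, MSB=1: 9 - 16 = -7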